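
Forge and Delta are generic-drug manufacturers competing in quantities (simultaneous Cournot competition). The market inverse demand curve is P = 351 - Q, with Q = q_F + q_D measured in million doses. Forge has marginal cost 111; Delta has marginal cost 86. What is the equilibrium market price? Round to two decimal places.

Forge's profit: π_F = (351 - Q)q_F - (111q_F). Setting ∂π_F/∂q_F = 0: 240 - 2q_F - (q_D) = 0.
Delta's profit: π_D = (351 - Q)q_D - (86q_D). Setting ∂π_D/∂q_D = 0: 265 - 2q_D - (q_F) = 0.
So q_F = (240 - q_D)/2 and q_D = (265 - q_F)/2.
Substituting one into the other gives q_F = 215/3 and q_D = 290/3.
Total output Q = 505/3, so price P = 351 - 505/3 = 548/3.

182.67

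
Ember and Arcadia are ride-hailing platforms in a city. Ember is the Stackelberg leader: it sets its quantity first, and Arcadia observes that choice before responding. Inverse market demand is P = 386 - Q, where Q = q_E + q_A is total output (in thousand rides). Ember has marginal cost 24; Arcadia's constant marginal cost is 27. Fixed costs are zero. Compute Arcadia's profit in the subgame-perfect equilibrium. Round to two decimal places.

7788.06

The follower Arcadia best-responds to any q_E: π_A = (386 - Q)q_A - 27q_A.
Follower FOC: 359 - q_E - 2q_A = 0, so q_A(q_E) = (359 - q_E)/2.
Ember substitutes q_A(q_E) into its own profit: π_E = q_E(386 - q_E - (359 - q_E)/2) - 24q_E = (413/2 - (1/2)q_E)q_E - 24q_E.
Maximising: ∂π_E/∂q_E = 365/2 - q_E = 0, giving q_E = 365/2.
Then q_A = (359 - 365/2)/2 = 353/4.
Price P = 386 - 1083/4 = 461/4.
Arcadia's profit: (461/4 - 27)·(353/4) = 7788.0625.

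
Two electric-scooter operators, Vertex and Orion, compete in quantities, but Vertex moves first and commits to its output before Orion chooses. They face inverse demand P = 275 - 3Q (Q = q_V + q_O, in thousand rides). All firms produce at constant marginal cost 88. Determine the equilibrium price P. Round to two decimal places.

134.75

Solve by backward induction. Given q_V, the follower Orion maximises π_O = (275 - 3q_V - 3q_O)q_O - 88q_O.
Setting the follower's marginal profit to zero, 187 - 3q_V - 6q_O = 0, i.e. q_O = (187 - 3q_V)/6.
Vertex substitutes q_O(q_V) into its own profit: π_V = q_V(275 - 3q_V - (187 - 3q_V)/2) - 88q_V = (363/2 - (3/2)q_V)q_V - 88q_V.
The leader's first-order condition 187/2 - 3q_V = 0 yields q_V = 187/6.
Then q_O = (187 - 3·(187/6))/6 = 187/12.
Total output Q = 187/4, so price P = 275 - 3·(187/4) = 539/4.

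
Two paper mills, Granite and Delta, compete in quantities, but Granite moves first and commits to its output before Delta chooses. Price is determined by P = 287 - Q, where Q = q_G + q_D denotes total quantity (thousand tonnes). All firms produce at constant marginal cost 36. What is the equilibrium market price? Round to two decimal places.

98.75

Solve by backward induction. Given q_G, the follower Delta maximises π_D = (287 - q_G - q_D)q_D - 36q_D.
Follower FOC: 251 - q_G - 2q_D = 0, so q_D(q_G) = (251 - q_G)/2.
Granite substitutes q_D(q_G) into its own profit: π_G = q_G(287 - q_G - (251 - q_G)/2) - 36q_G = (323/2 - (1/2)q_G)q_G - 36q_G.
The leader's first-order condition 251/2 - q_G = 0 yields q_G = 251/2.
Then q_D = (251 - 251/2)/2 = 251/4.
Total output Q = 753/4, so price P = 287 - 753/4 = 395/4.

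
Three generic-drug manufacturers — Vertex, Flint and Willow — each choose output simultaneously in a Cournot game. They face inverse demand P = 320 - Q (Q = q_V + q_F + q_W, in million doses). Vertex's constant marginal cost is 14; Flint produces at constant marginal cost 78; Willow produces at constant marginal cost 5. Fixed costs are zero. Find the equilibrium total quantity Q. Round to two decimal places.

215.75

Vertex's profit: π_V = (320 - Q)q_V - (14q_V). Setting ∂π_V/∂q_V = 0: 306 - 2q_V - (q_F + q_W) = 0.
Flint's first-order condition: 242 - 2q_F - (q_V + q_W) = 0.
Willow's profit: π_W = (320 - Q)q_W - (5q_W). Setting ∂π_W/∂q_W = 0: 315 - 2q_W - (q_V + q_F) = 0.
Adding the 3 first-order conditions: 863 − 4Q = 0, so Q = 863/4.
Back-substituting: q_V = (306 − 863/4) = 361/4, q_F = (242 − 863/4) = 105/4, q_W = (315 − 863/4) = 397/4.
Total output Q = 361/4 + 105/4 + 397/4 = 863/4.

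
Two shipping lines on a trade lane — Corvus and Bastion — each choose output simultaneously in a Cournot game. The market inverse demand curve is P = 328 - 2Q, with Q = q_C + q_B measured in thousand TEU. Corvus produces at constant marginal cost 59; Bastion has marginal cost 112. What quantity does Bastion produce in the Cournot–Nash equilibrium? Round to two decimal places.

27.17

Corvus's profit: π_C = (328 - 2Q)q_C - (59q_C). Setting ∂π_C/∂q_C = 0: 269 - 4q_C - 2(q_B) = 0.
Bastion's profit: π_B = (328 - 2Q)q_B - (112q_B). Setting ∂π_B/∂q_B = 0: 216 - 4q_B - 2(q_C) = 0.
So q_C = (269 - 2q_B)/4 and q_B = (216 - 2q_C)/4.
Solving the pair: q_C = 161/3, q_B = 163/6.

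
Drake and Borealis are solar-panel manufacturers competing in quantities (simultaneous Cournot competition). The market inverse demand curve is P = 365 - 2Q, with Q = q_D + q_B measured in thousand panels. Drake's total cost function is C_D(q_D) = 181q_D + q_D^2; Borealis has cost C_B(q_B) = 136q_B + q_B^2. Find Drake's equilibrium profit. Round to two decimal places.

1222.61

Drake's profit: π_D = (365 - 2Q)q_D - (181q_D + q_D²). Setting ∂π_D/∂q_D = 0: 184 - 6q_D - 2(q_B) = 0.
Borealis's first-order condition: 229 - 6q_B - 2(q_D) = 0.
Best responses: q_D = (184 - 2q_B)/6, q_B = (229 - 2q_D)/6.
Solving the pair: q_D = 323/16, q_B = 503/16.
Price P = 365 - 2·(413/8) = 1047/4.
Drake's profit: (1047/4)·(323/16) - 181·(323/16) - (323/16)² = 1222.6055.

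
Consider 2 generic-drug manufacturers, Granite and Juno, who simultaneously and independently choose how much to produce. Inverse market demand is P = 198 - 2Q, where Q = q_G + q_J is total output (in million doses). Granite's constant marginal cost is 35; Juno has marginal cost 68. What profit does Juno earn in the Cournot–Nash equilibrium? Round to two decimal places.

522.72

Granite's profit: π_G = (198 - 2Q)q_G - (35q_G). Setting ∂π_G/∂q_G = 0: 163 - 4q_G - 2(q_J) = 0.
Juno's first-order condition: 130 - 4q_J - 2(q_G) = 0.
Rearranging gives the reaction functions q_G = (163 - 2q_J)/4 and q_J = (130 - 2q_G)/4.
Solving the pair: q_G = 98/3, q_J = 97/6.
Price P = 198 - 2·(293/6) = 301/3.
Juno's profit: (301/3 - 68)·(97/6) = 522.7222.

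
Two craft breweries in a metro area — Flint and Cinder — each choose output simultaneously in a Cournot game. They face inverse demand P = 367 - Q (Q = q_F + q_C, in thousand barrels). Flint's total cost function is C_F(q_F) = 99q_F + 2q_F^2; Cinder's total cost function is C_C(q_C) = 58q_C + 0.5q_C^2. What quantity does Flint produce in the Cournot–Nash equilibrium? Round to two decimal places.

29.12

Flint's profit: π_F = (367 - Q)q_F - (99q_F + 2q_F²). Setting ∂π_F/∂q_F = 0: 268 - 6q_F - (q_C) = 0.
Cinder's profit: π_C = (367 - Q)q_C - (58q_C + (1/2)q_C²). Setting ∂π_C/∂q_C = 0: 309 - 3q_C - (q_F) = 0.
So q_F = (268 - q_C)/6 and q_C = (309 - q_F)/3.
Substituting one into the other gives q_F = 495/17 and q_C = 1586/17.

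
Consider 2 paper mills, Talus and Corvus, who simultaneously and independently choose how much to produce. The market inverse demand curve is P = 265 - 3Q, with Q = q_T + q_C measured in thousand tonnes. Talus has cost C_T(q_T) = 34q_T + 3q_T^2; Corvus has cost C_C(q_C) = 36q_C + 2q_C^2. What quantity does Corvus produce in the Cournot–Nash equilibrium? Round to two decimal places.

18.51

Talus's profit: π_T = (265 - 3Q)q_T - (34q_T + 3q_T²). Setting ∂π_T/∂q_T = 0: 231 - 12q_T - 3(q_C) = 0.
Corvus's profit: π_C = (265 - 3Q)q_C - (36q_C + 2q_C²). Setting ∂π_C/∂q_C = 0: 229 - 10q_C - 3(q_T) = 0.
So q_T = (231 - 3q_C)/12 and q_C = (229 - 3q_T)/10.
Substituting one into the other gives q_T = 541/37 and q_C = 685/37.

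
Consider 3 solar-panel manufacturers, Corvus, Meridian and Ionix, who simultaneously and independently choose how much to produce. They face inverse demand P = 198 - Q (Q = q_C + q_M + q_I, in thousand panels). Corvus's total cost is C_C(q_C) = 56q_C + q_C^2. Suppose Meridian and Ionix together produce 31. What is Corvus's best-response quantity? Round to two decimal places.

With rivals' combined output fixed at 31, Corvus's profit is π_C = (198 - 31 - q_C)q_C - (56q_C + q_C²) = (167 - q_C)q_C - (56q_C + q_C²).
∂π_C/∂q_C = 111 - 4q_C = 0, so q_C = 111/4.

27.75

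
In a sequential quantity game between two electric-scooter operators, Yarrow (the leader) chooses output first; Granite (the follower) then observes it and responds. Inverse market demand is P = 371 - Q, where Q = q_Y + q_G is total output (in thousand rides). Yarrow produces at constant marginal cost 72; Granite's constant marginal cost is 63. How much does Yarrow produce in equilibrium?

145

The follower Granite best-responds to any q_Y: π_G = (371 - Q)q_G - 63q_G.
Follower FOC: 308 - q_Y - 2q_G = 0, so q_G(q_Y) = (308 - q_Y)/2.
The leader anticipates this reaction. Substituting into P = 371 - Q gives P = 217 - (1/2)q_Y, so π_Y = (217 - (1/2)q_Y)q_Y - 72q_Y.
Leader FOC: 145 - q_Y = 0, so q_Y = 145.
Then q_G = (308 - 145)/2 = 163/2.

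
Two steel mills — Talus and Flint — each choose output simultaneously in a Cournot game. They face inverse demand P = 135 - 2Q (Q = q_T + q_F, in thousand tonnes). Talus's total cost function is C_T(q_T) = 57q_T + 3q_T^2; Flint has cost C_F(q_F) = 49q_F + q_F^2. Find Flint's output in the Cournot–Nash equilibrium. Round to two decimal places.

Talus's profit: π_T = (135 - 2Q)q_T - (57q_T + 3q_T²). Setting ∂π_T/∂q_T = 0: 78 - 10q_T - 2(q_F) = 0.
Flint's first-order condition: 86 - 6q_F - 2(q_T) = 0.
So q_T = (78 - 2q_F)/10 and q_F = (86 - 2q_T)/6.
Solving the pair: q_T = 37/7, q_F = 88/7.

12.57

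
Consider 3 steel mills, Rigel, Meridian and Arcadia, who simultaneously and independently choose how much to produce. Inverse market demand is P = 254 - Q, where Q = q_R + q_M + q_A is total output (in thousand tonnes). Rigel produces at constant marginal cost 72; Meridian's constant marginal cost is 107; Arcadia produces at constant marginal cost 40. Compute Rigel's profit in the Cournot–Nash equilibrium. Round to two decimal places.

2139.06

Rigel's profit: π_R = (254 - Q)q_R - (72q_R). Setting ∂π_R/∂q_R = 0: 182 - 2q_R - (q_M + q_A) = 0.
Meridian's first-order condition: 147 - 2q_M - (q_R + q_A) = 0.
Arcadia's first-order condition: 214 - 2q_A - (q_R + q_M) = 0.
Summing all 3 equations gives 543 − 4Q = 0, hence Q = 543/4.
Back-substituting: q_R = (182 − 543/4) = 185/4, q_M = (147 − 543/4) = 45/4, q_A = (214 − 543/4) = 313/4.
Price P = 254 - 543/4 = 473/4.
Rigel's profit: (473/4 - 72)·(185/4) = 2139.0625.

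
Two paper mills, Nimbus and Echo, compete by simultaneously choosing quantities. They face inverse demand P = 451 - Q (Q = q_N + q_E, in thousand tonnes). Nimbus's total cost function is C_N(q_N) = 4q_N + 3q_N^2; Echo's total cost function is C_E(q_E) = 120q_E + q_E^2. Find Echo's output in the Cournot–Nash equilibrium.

Nimbus's profit: π_N = (451 - Q)q_N - (4q_N + 3q_N²). Setting ∂π_N/∂q_N = 0: 447 - 8q_N - (q_E) = 0.
Echo's profit: π_E = (451 - Q)q_E - (120q_E + q_E²). Setting ∂π_E/∂q_E = 0: 331 - 4q_E - (q_N) = 0.
So q_N = (447 - q_E)/8 and q_E = (331 - q_N)/4.
Substituting one into the other gives q_N = 47 and q_E = 71.

71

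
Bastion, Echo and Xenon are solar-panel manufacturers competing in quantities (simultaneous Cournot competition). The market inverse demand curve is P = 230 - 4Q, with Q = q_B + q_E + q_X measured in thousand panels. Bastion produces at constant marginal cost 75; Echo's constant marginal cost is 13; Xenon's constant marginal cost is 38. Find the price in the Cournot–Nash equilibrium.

Bastion's profit: π_B = (230 - 4Q)q_B - (75q_B). Setting ∂π_B/∂q_B = 0: 155 - 8q_B - 4(q_E + q_X) = 0.
Echo's profit: π_E = (230 - 4Q)q_E - (13q_E). Setting ∂π_E/∂q_E = 0: 217 - 8q_E - 4(q_B + q_X) = 0.
Xenon's first-order condition: 192 - 8q_X - 4(q_B + q_E) = 0.
Adding the 3 first-order conditions: 564 − 16Q = 0, so Q = 141/4.
Back-substituting: q_B = (155 − 141)/4 = 7/2, q_E = (217 − 141)/4 = 19, q_X = (192 − 141)/4 = 51/4.
Total output Q = 141/4, so price P = 230 - 4·(141/4) = 89.

89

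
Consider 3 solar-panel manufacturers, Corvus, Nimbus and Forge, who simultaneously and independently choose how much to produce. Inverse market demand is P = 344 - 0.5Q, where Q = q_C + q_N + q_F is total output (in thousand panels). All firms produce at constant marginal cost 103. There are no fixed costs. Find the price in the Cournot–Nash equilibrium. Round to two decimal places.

Each firm earns π_i = (344 - 0.5Q)q_i - 103q_i.
Setting ∂π_i/∂q_i = 0 with rivals' quantities fixed: 241 - q_i - (1/2)·Σ_{j≠i} q_j = 0.
With identical firms every q_j equals q_i, so Σ_{j≠i} q_j = 2q_i and 241 = 2q_i, giving q_i = 241/2.
Total output Q = 723/2, so price P = 344 - (1/2)·(723/2) = 653/4.

163.25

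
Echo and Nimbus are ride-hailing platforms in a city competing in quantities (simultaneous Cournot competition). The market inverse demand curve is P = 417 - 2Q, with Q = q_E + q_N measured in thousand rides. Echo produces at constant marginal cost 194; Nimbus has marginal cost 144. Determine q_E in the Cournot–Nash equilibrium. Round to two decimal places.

Echo's profit: π_E = (417 - 2Q)q_E - (194q_E). Setting ∂π_E/∂q_E = 0: 223 - 4q_E - 2(q_N) = 0.
Nimbus's profit: π_N = (417 - 2Q)q_N - (144q_N). Setting ∂π_N/∂q_N = 0: 273 - 4q_N - 2(q_E) = 0.
So q_E = (223 - 2q_N)/4 and q_N = (273 - 2q_E)/4.
Substituting one into the other gives q_E = 173/6 and q_N = 323/6.

28.83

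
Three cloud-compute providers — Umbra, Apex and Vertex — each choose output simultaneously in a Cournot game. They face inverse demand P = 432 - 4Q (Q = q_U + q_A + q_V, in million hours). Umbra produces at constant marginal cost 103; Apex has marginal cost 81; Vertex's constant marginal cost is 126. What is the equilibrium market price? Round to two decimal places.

185.50

Umbra's profit: π_U = (432 - 4Q)q_U - (103q_U). Setting ∂π_U/∂q_U = 0: 329 - 8q_U - 4(q_A + q_V) = 0.
Apex's profit: π_A = (432 - 4Q)q_A - (81q_A). Setting ∂π_A/∂q_A = 0: 351 - 8q_A - 4(q_U + q_V) = 0.
Vertex's profit: π_V = (432 - 4Q)q_V - (126q_V). Setting ∂π_V/∂q_V = 0: 306 - 8q_V - 4(q_U + q_A) = 0.
Adding the 3 conditions: 986 − 8Q − 8Q = 0, i.e. Q = 493/8.
Back-substituting: q_U = (329 − 493/2)/4 = 165/8, q_A = (351 − 493/2)/4 = 209/8, q_V = (306 − 493/2)/4 = 119/8.
Total output Q = 493/8, so price P = 432 - 4·(493/8) = 371/2.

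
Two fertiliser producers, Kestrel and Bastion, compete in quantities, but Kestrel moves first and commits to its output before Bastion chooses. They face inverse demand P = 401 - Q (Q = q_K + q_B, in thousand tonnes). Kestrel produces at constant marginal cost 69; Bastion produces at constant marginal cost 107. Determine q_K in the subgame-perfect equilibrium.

185

The follower Bastion best-responds to any q_K: π_B = (401 - Q)q_B - 107q_B.
∂π_B/∂q_B = 294 - q_K - 2q_B = 0 gives the reaction function q_B = (294 - q_K)/2.
Kestrel substitutes q_B(q_K) into its own profit: π_K = q_K(401 - q_K - (294 - q_K)/2) - 69q_K = (254 - (1/2)q_K)q_K - 69q_K.
Maximising: ∂π_K/∂q_K = 185 - q_K = 0, giving q_K = 185.
Then q_B = (294 - 185)/2 = 109/2.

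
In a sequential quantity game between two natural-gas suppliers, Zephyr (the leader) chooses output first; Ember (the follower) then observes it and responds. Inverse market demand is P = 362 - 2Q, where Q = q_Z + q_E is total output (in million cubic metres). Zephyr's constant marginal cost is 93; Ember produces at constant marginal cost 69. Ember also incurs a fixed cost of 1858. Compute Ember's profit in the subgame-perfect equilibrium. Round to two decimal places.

1775.78

The follower Ember best-responds to any q_Z: π_E = (362 - 2Q)q_E - 69q_E.
Setting the follower's marginal profit to zero, 293 - 2q_Z - 4q_E = 0, i.e. q_E = (293 - 2q_Z)/4.
Zephyr substitutes q_E(q_Z) into its own profit: π_Z = q_Z(362 - 2q_Z - (293 - 2q_Z)/2) - 93q_Z = (431/2 - q_Z)q_Z - 93q_Z.
Leader FOC: 245/2 - 2q_Z = 0, so q_Z = 245/4.
Then q_E = (293 - 2·(245/4))/4 = 341/8.
Price P = 362 - 2·(831/8) = 617/4.
Ember's profit: (617/4 - 69)·(341/8) - 1858 = 1775.7813.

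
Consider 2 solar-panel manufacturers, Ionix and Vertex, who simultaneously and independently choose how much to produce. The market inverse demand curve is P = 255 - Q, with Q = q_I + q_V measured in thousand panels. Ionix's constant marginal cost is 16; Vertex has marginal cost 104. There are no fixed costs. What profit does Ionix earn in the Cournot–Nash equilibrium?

Ionix's profit: π_I = (255 - Q)q_I - (16q_I). Setting ∂π_I/∂q_I = 0: 239 - 2q_I - (q_V) = 0.
Vertex's profit: π_V = (255 - Q)q_V - (104q_V). Setting ∂π_V/∂q_V = 0: 151 - 2q_V - (q_I) = 0.
Best responses: q_I = (239 - q_V)/2, q_V = (151 - q_I)/2.
Solving the pair: q_I = 109, q_V = 21.
Price P = 255 - 130 = 125.
Ionix's profit: (125 - 16)·109 = 11881.

11881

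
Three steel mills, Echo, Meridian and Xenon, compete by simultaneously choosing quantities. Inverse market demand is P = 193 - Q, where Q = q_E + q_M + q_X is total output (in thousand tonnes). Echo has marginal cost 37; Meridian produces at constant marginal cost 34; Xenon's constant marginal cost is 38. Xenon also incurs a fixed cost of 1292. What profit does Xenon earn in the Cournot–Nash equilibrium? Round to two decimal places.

Echo's profit: π_E = (193 - Q)q_E - (37q_E). Setting ∂π_E/∂q_E = 0: 156 - 2q_E - (q_M + q_X) = 0.
Meridian's first-order condition: 159 - 2q_M - (q_E + q_X) = 0.
Xenon's profit: π_X = (193 - Q)q_X - (38q_X). Setting ∂π_X/∂q_X = 0: 155 - 2q_X - (q_E + q_M) = 0.
Adding the 3 first-order conditions: 470 − 4Q = 0, so Q = 235/2.
Back-substituting: q_E = (156 − 235/2) = 77/2, q_M = (159 − 235/2) = 83/2, q_X = (155 − 235/2) = 75/2.
Price P = 193 - 235/2 = 151/2.
Xenon's profit: (151/2 - 38)·(75/2) - 1292 = 457/4.

114.25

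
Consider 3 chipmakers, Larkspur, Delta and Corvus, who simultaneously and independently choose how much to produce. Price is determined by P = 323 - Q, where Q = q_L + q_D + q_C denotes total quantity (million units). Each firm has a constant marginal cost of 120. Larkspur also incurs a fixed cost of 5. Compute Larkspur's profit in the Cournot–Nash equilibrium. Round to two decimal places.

2570.56

Each firm earns π_i = (323 - Q)q_i - 120q_i.
First-order condition (treating rivals' output as given): 203 - 2q_i - Σ_{j≠i} q_j = 0.
By symmetry each firm produces the same amount; substituting Σ_{j≠i} q_j = 2q_i yields q_i = 203/4.
Price P = 323 - 609/4 = 683/4.
Larkspur's profit: (683/4 - 120)·(203/4) - 5 = 2570.5625.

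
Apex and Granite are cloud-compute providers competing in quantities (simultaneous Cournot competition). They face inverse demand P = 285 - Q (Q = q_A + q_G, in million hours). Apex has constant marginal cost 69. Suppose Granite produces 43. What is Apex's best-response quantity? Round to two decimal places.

With the rival's output fixed at 43, Apex's profit is π_A = (285 - 43 - q_A)q_A - (69q_A) = (242 - q_A)q_A - (69q_A).
∂π_A/∂q_A = 173 - 2q_A = 0, so q_A = 173/2.

86.50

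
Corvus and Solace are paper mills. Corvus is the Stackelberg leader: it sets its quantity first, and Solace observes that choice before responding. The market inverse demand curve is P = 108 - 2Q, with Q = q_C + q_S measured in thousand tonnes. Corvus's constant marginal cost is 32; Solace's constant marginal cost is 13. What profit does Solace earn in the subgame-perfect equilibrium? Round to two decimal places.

552.78

The follower Solace best-responds to any q_C: π_S = (108 - 2Q)q_S - 13q_S.
∂π_S/∂q_S = 95 - 2q_C - 4q_S = 0 gives the reaction function q_S = (95 - 2q_C)/4.
Corvus substitutes q_S(q_C) into its own profit: π_C = q_C(108 - 2q_C - (95 - 2q_C)/2) - 32q_C = (121/2 - q_C)q_C - 32q_C.
Leader FOC: 57/2 - 2q_C = 0, so q_C = 57/4.
Then q_S = (95 - 2·(57/4))/4 = 133/8.
Price P = 108 - 2·(247/8) = 185/4.
Solace's profit: (185/4 - 13)·(133/8) = 552.7813.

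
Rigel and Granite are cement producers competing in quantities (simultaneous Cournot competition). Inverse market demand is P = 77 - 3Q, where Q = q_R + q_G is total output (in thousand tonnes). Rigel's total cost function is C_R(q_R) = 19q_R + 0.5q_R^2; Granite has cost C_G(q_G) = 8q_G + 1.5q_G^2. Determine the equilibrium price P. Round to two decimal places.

Rigel's profit: π_R = (77 - 3Q)q_R - (19q_R + (1/2)q_R²). Setting ∂π_R/∂q_R = 0: 58 - 7q_R - 3(q_G) = 0.
Granite's profit: π_G = (77 - 3Q)q_G - (8q_G + (3/2)q_G²). Setting ∂π_G/∂q_G = 0: 69 - 9q_G - 3(q_R) = 0.
Rearranging gives the reaction functions q_R = (58 - 3q_G)/7 and q_G = (69 - 3q_R)/9.
Solving the pair: q_R = 35/6, q_G = 103/18.
Total output Q = 104/9, so price P = 77 - 3·(104/9) = 127/3.

42.33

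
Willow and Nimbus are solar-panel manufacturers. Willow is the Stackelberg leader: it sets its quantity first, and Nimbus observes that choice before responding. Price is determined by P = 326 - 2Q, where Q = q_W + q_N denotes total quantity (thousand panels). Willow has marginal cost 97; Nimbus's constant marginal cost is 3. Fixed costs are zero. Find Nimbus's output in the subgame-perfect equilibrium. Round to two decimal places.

The follower Nimbus best-responds to any q_W: π_N = (326 - 2Q)q_N - 3q_N.
Setting the follower's marginal profit to zero, 323 - 2q_W - 4q_N = 0, i.e. q_N = (323 - 2q_W)/4.
The leader anticipates this reaction. Substituting into P = 326 - 2Q gives P = 329/2 - q_W, so π_W = (329/2 - q_W)q_W - 97q_W.
The leader's first-order condition 135/2 - 2q_W = 0 yields q_W = 135/4.
Then q_N = (323 - 2·(135/4))/4 = 511/8.

63.88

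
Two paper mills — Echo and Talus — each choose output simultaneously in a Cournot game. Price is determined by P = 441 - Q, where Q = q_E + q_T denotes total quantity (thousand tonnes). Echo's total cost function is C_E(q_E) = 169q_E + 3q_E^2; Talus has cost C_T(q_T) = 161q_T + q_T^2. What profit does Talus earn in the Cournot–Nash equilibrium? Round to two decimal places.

8060.40

Echo's profit: π_E = (441 - Q)q_E - (169q_E + 3q_E²). Setting ∂π_E/∂q_E = 0: 272 - 8q_E - (q_T) = 0.
Talus's profit: π_T = (441 - Q)q_T - (161q_T + q_T²). Setting ∂π_T/∂q_T = 0: 280 - 4q_T - (q_E) = 0.
Rearranging gives the reaction functions q_E = (272 - q_T)/8 and q_T = (280 - q_E)/4.
Substituting one into the other gives q_E = 808/31 and q_T = 1968/31.
Price P = 441 - 89.5484 = 351.4516.
Talus's profit: 351.4516·(1968/31) - 161·(1968/31) - (1968/31)² = 8060.4037.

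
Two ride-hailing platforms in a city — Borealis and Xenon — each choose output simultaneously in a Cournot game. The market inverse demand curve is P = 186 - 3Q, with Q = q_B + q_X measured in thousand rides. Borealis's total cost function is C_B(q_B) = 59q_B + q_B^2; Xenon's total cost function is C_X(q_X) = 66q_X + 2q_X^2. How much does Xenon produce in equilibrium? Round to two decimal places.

8.15

Borealis's profit: π_B = (186 - 3Q)q_B - (59q_B + q_B²). Setting ∂π_B/∂q_B = 0: 127 - 8q_B - 3(q_X) = 0.
Xenon's profit: π_X = (186 - 3Q)q_X - (66q_X + 2q_X²). Setting ∂π_X/∂q_X = 0: 120 - 10q_X - 3(q_B) = 0.
Rearranging gives the reaction functions q_B = (127 - 3q_X)/8 and q_X = (120 - 3q_B)/10.
Solving the pair: q_B = 910/71, q_X = 579/71.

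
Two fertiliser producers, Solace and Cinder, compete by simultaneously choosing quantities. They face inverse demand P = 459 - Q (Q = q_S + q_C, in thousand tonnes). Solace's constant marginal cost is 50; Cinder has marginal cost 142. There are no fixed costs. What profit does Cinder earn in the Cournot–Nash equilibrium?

Solace's profit: π_S = (459 - Q)q_S - (50q_S). Setting ∂π_S/∂q_S = 0: 409 - 2q_S - (q_C) = 0.
Cinder's first-order condition: 317 - 2q_C - (q_S) = 0.
Best responses: q_S = (409 - q_C)/2, q_C = (317 - q_S)/2.
Solving the pair: q_S = 167, q_C = 75.
Price P = 459 - 242 = 217.
Cinder's profit: (217 - 142)·75 = 5625.

5625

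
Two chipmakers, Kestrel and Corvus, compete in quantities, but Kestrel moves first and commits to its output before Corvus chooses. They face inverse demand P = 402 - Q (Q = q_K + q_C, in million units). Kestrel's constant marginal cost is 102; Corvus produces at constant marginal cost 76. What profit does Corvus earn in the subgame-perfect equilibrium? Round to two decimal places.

The follower Corvus best-responds to any q_K: π_C = (402 - Q)q_C - 76q_C.
Setting the follower's marginal profit to zero, 326 - q_K - 2q_C = 0, i.e. q_C = (326 - q_K)/2.
The leader anticipates this reaction. Substituting into P = 402 - Q gives P = 239 - (1/2)q_K, so π_K = (239 - (1/2)q_K)q_K - 102q_K.
Leader FOC: 137 - q_K = 0, so q_K = 137.
Then q_C = (326 - 137)/2 = 189/2.
Price P = 402 - 463/2 = 341/2.
Corvus's profit: (341/2 - 76)·(189/2) = 8930.2500.

8930.25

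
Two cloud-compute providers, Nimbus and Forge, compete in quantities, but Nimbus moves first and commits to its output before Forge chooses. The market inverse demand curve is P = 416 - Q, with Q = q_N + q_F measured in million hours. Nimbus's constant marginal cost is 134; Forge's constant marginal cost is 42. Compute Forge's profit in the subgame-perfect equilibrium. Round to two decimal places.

19460.25

Solve by backward induction. Given q_N, the follower Forge maximises π_F = (416 - q_N - q_F)q_F - 42q_F.
Setting the follower's marginal profit to zero, 374 - q_N - 2q_F = 0, i.e. q_F = (374 - q_N)/2.
The leader anticipates this reaction. Substituting into P = 416 - Q gives P = 229 - (1/2)q_N, so π_N = (229 - (1/2)q_N)q_N - 134q_N.
Leader FOC: 95 - q_N = 0, so q_N = 95.
Then q_F = (374 - 95)/2 = 279/2.
Price P = 416 - 469/2 = 363/2.
Forge's profit: (363/2 - 42)·(279/2) = 19460.2500.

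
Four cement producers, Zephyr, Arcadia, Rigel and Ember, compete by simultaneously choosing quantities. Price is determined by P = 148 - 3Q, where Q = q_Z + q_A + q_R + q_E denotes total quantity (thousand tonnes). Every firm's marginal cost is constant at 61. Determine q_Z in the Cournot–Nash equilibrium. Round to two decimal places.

5.80

A representative firm's profit is π_i = q_i(148 - 3Q) - 61q_i.
First-order condition (treating rivals' output as given): 87 - 6q_i - 3·Σ_{j≠i} q_j = 0.
By symmetry each firm produces the same amount; substituting Σ_{j≠i} q_j = 3q_i yields q_i = 87/15 = 29/5.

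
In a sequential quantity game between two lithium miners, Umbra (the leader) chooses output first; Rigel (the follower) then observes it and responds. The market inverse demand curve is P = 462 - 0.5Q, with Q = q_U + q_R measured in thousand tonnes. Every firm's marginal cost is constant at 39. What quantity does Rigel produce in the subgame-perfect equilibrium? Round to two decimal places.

Solve by backward induction. Given q_U, the follower Rigel maximises π_R = (462 - (1/2)q_U - (1/2)q_R)q_R - 39q_R.
Setting the follower's marginal profit to zero, 423 - (1/2)q_U - q_R = 0, i.e. q_R = (423 - (1/2)q_U).
Umbra substitutes q_R(q_U) into its own profit: π_U = q_U(462 - (1/2)q_U - (423 - (1/2)q_U)/2) - 39q_U = (501/2 - (1/4)q_U)q_U - 39q_U.
Leader FOC: 423/2 - (1/2)q_U = 0, so q_U = 423.
Then q_R = (423 - (1/2)·423) = 423/2.

211.50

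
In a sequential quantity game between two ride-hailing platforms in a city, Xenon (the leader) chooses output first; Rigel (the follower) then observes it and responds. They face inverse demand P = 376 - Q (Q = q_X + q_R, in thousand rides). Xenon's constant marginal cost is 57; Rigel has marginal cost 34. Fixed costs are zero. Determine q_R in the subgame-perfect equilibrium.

Solve by backward induction. Given q_X, the follower Rigel maximises π_R = (376 - q_X - q_R)q_R - 34q_R.
Setting the follower's marginal profit to zero, 342 - q_X - 2q_R = 0, i.e. q_R = (342 - q_X)/2.
Xenon substitutes q_R(q_X) into its own profit: π_X = q_X(376 - q_X - (342 - q_X)/2) - 57q_X = (205 - (1/2)q_X)q_X - 57q_X.
The leader's first-order condition 148 - q_X = 0 yields q_X = 148.
Then q_R = (342 - 148)/2 = 97.

97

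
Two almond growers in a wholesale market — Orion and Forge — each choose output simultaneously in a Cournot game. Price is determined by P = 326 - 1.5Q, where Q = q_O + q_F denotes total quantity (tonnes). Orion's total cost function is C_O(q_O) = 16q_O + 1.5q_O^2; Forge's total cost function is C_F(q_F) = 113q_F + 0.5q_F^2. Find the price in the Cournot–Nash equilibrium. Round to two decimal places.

206.45

Orion's profit: π_O = (326 - 1.5Q)q_O - (16q_O + (3/2)q_O²). Setting ∂π_O/∂q_O = 0: 310 - 6q_O - (3/2)(q_F) = 0.
Forge's profit: π_F = (326 - 1.5Q)q_F - (113q_F + (1/2)q_F²). Setting ∂π_F/∂q_F = 0: 213 - 4q_F - (3/2)(q_O) = 0.
Best responses: q_O = (310 - (3/2)q_F)/6, q_F = (213 - (3/2)q_O)/4.
Substituting one into the other gives q_O = 42.3218 and q_F = 1084/29.
Total output Q = 79.7011, so price P = 326 - (3/2)·79.7011 = 206.4483.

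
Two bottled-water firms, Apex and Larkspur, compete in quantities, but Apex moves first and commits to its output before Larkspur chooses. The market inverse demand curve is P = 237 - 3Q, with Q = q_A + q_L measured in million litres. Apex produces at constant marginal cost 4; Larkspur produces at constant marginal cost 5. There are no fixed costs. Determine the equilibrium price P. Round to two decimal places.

The follower Larkspur best-responds to any q_A: π_L = (237 - 3Q)q_L - 5q_L.
Follower FOC: 232 - 3q_A - 6q_L = 0, so q_L(q_A) = (232 - 3q_A)/6.
Apex substitutes q_L(q_A) into its own profit: π_A = q_A(237 - 3q_A - (232 - 3q_A)/2) - 4q_A = (121 - (3/2)q_A)q_A - 4q_A.
Maximising: ∂π_A/∂q_A = 117 - 3q_A = 0, giving q_A = 39.
Then q_L = (232 - 3·39)/6 = 115/6.
Total output Q = 349/6, so price P = 237 - 3·(349/6) = 125/2.

62.50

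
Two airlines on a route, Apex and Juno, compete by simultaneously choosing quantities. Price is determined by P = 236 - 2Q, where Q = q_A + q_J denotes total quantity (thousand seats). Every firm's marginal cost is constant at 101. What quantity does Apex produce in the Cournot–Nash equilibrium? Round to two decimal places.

22.50

A representative firm's profit is π_i = q_i(236 - 2Q) - 101q_i.
First-order condition (treating rivals' output as given): 135 - 4q_i - 2q_j = 0.
By symmetry each firm produces the same amount; substituting q_j = q_i yields q_i = 135/6 = 45/2.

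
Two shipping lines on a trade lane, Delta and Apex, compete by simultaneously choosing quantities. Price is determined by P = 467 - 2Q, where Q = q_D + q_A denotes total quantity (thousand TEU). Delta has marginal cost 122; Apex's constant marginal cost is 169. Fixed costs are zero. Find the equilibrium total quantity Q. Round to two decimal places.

Delta's profit: π_D = (467 - 2Q)q_D - (122q_D). Setting ∂π_D/∂q_D = 0: 345 - 4q_D - 2(q_A) = 0.
Apex's first-order condition: 298 - 4q_A - 2(q_D) = 0.
Rearranging gives the reaction functions q_D = (345 - 2q_A)/4 and q_A = (298 - 2q_D)/4.
Solving the pair: q_D = 196/3, q_A = 251/6.
Total output Q = 196/3 + 251/6 = 643/6.

107.17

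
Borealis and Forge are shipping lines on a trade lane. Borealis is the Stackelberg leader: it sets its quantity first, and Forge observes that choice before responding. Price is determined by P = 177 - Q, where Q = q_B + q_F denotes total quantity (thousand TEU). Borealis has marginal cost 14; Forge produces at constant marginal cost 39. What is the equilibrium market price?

The follower Forge best-responds to any q_B: π_F = (177 - Q)q_F - 39q_F.
Follower FOC: 138 - q_B - 2q_F = 0, so q_F(q_B) = (138 - q_B)/2.
The leader anticipates this reaction. Substituting into P = 177 - Q gives P = 108 - (1/2)q_B, so π_B = (108 - (1/2)q_B)q_B - 14q_B.
Maximising: ∂π_B/∂q_B = 94 - q_B = 0, giving q_B = 94.
Then q_F = (138 - 94)/2 = 22.
Total output Q = 116, so price P = 177 - 116 = 61.

61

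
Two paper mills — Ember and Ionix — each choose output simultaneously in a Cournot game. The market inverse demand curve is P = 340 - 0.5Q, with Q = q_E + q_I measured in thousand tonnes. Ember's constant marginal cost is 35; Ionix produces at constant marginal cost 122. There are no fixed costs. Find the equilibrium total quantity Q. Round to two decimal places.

Ember's profit: π_E = (340 - 0.5Q)q_E - (35q_E). Setting ∂π_E/∂q_E = 0: 305 - q_E - (1/2)(q_I) = 0.
Ionix's profit: π_I = (340 - 0.5Q)q_I - (122q_I). Setting ∂π_I/∂q_I = 0: 218 - q_I - (1/2)(q_E) = 0.
Rearranging gives the reaction functions q_E = (305 - (1/2)q_I) and q_I = (218 - (1/2)q_E).
Substituting one into the other gives q_E = 784/3 and q_I = 262/3.
Total output Q = 784/3 + 262/3 = 1046/3.

348.67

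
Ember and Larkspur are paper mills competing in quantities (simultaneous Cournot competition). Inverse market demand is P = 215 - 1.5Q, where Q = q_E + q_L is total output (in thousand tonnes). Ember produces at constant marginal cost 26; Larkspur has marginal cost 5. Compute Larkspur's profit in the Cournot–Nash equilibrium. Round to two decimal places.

3952.67

Ember's profit: π_E = (215 - 1.5Q)q_E - (26q_E). Setting ∂π_E/∂q_E = 0: 189 - 3q_E - (3/2)(q_L) = 0.
Larkspur's profit: π_L = (215 - 1.5Q)q_L - (5q_L). Setting ∂π_L/∂q_L = 0: 210 - 3q_L - (3/2)(q_E) = 0.
Rearranging gives the reaction functions q_E = (189 - (3/2)q_L)/3 and q_L = (210 - (3/2)q_E)/3.
Substituting one into the other gives q_E = 112/3 and q_L = 154/3.
Price P = 215 - (3/2)·(266/3) = 82.
Larkspur's profit: (82 - 5)·(154/3) = 3952.6667.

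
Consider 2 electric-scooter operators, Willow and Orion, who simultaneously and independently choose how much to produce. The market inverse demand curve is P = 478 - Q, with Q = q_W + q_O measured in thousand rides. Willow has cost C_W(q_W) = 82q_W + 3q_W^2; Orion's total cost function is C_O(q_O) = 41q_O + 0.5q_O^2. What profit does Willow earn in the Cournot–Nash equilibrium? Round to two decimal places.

4264.66

Willow's profit: π_W = (478 - Q)q_W - (82q_W + 3q_W²). Setting ∂π_W/∂q_W = 0: 396 - 8q_W - (q_O) = 0.
Orion's profit: π_O = (478 - Q)q_O - (41q_O + (1/2)q_O²). Setting ∂π_O/∂q_O = 0: 437 - 3q_O - (q_W) = 0.
Best responses: q_W = (396 - q_O)/8, q_O = (437 - q_W)/3.
Solving the pair: q_W = 751/23, q_O = 134.7826.
Price P = 478 - 167.4348 = 310.5652.
Willow's profit: 310.5652·(751/23) - 82·(751/23) - 3(751/23)² = 4264.6578.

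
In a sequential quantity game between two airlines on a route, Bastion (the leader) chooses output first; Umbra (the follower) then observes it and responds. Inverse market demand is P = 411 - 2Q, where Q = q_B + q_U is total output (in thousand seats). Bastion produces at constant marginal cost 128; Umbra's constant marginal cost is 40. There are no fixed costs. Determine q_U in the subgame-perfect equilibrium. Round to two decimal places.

The follower Umbra best-responds to any q_B: π_U = (411 - 2Q)q_U - 40q_U.
Follower FOC: 371 - 2q_B - 4q_U = 0, so q_U(q_B) = (371 - 2q_B)/4.
Bastion substitutes q_U(q_B) into its own profit: π_B = q_B(411 - 2q_B - (371 - 2q_B)/2) - 128q_B = (451/2 - q_B)q_B - 128q_B.
The leader's first-order condition 195/2 - 2q_B = 0 yields q_B = 195/4.
Then q_U = (371 - 2·(195/4))/4 = 547/8.

68.38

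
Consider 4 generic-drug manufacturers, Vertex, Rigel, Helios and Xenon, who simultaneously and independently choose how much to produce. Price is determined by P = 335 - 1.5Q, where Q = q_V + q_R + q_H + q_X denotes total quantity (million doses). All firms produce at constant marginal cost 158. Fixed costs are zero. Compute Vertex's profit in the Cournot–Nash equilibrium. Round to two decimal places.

Each firm earns π_i = (335 - 1.5Q)q_i - 158q_i.
Setting ∂π_i/∂q_i = 0 with rivals' quantities fixed: 177 - 3q_i - (3/2)·Σ_{j≠i} q_j = 0.
With identical firms every q_j equals q_i, so Σ_{j≠i} q_j = 3q_i and 177 = (15/2)q_i, giving q_i = 118/5.
Price P = 335 - (3/2)·(472/5) = 967/5.
Vertex's profit: (967/5 - 158)·(118/5) = 835.4400.

835.44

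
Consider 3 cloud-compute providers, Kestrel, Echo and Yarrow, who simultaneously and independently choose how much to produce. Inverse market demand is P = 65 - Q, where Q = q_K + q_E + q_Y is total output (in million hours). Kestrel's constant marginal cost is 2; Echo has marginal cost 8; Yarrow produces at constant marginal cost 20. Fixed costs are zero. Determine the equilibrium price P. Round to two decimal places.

Kestrel's profit: π_K = (65 - Q)q_K - (2q_K). Setting ∂π_K/∂q_K = 0: 63 - 2q_K - (q_E + q_Y) = 0.
Echo's profit: π_E = (65 - Q)q_E - (8q_E). Setting ∂π_E/∂q_E = 0: 57 - 2q_E - (q_K + q_Y) = 0.
Yarrow's profit: π_Y = (65 - Q)q_Y - (20q_Y). Setting ∂π_Y/∂q_Y = 0: 45 - 2q_Y - (q_K + q_E) = 0.
Adding the 3 conditions: 165 − 2Q − 2Q = 0, i.e. Q = 165/4.
Back-substituting: q_K = (63 − 165/4) = 87/4, q_E = (57 − 165/4) = 63/4, q_Y = (45 − 165/4) = 15/4.
Total output Q = 165/4, so price P = 65 - 165/4 = 95/4.

23.75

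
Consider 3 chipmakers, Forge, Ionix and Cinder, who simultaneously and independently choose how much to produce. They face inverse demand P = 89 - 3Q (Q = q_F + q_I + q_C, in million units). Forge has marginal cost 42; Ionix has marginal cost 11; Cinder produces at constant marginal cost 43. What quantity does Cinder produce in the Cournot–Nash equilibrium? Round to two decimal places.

1.08

Forge's profit: π_F = (89 - 3Q)q_F - (42q_F). Setting ∂π_F/∂q_F = 0: 47 - 6q_F - 3(q_I + q_C) = 0.
Ionix's first-order condition: 78 - 6q_I - 3(q_F + q_C) = 0.
Cinder's first-order condition: 46 - 6q_C - 3(q_F + q_I) = 0.
Adding the 3 conditions: 171 − 6Q − 6Q = 0, i.e. Q = 57/4.
Back-substituting: q_F = (47 − 171/4)/3 = 17/12, q_I = (78 − 171/4)/3 = 47/4, q_C = (46 − 171/4)/3 = 13/12.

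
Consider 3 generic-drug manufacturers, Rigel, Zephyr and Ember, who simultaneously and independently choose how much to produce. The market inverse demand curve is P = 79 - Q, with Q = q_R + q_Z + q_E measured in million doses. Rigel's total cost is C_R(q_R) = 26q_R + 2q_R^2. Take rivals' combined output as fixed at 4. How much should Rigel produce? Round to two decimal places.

With rivals' combined output fixed at 4, Rigel's profit is π_R = (79 - 4 - q_R)q_R - (26q_R + 2q_R²) = (75 - q_R)q_R - (26q_R + 2q_R²).
∂π_R/∂q_R = 49 - 6q_R = 0, so q_R = 49/6.

8.17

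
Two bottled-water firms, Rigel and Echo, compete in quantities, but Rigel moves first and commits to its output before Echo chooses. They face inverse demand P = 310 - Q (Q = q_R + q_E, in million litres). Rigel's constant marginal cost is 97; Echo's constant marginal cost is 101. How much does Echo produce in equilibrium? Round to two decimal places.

The follower Echo best-responds to any q_R: π_E = (310 - Q)q_E - 101q_E.
Setting the follower's marginal profit to zero, 209 - q_R - 2q_E = 0, i.e. q_E = (209 - q_R)/2.
The leader anticipates this reaction. Substituting into P = 310 - Q gives P = 411/2 - (1/2)q_R, so π_R = (411/2 - (1/2)q_R)q_R - 97q_R.
The leader's first-order condition 217/2 - q_R = 0 yields q_R = 217/2.
Then q_E = (209 - 217/2)/2 = 201/4.

50.25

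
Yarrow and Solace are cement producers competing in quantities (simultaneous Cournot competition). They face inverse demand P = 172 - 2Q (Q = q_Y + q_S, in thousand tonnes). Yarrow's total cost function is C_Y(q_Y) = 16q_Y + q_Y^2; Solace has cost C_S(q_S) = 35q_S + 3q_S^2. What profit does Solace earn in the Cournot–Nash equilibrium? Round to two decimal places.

414.70

Yarrow's profit: π_Y = (172 - 2Q)q_Y - (16q_Y + q_Y²). Setting ∂π_Y/∂q_Y = 0: 156 - 6q_Y - 2(q_S) = 0.
Solace's first-order condition: 137 - 10q_S - 2(q_Y) = 0.
Best responses: q_Y = (156 - 2q_S)/6, q_S = (137 - 2q_Y)/10.
Solving the pair: q_Y = 643/28, q_S = 255/28.
Price P = 172 - 2·(449/14) = 755/7.
Solace's profit: (755/7)·(255/28) - 35·(255/28) - 3(255/28)² = 414.7003.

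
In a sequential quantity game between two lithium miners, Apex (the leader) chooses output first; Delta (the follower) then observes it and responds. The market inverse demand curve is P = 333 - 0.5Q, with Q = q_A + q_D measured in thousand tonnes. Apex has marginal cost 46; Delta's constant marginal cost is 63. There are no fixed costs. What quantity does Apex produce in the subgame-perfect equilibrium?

Solve by backward induction. Given q_A, the follower Delta maximises π_D = (333 - (1/2)q_A - (1/2)q_D)q_D - 63q_D.
Follower FOC: 270 - (1/2)q_A - q_D = 0, so q_D(q_A) = (270 - (1/2)q_A).
Apex substitutes q_D(q_A) into its own profit: π_A = q_A(333 - (1/2)q_A - (270 - (1/2)q_A)/2) - 46q_A = (198 - (1/4)q_A)q_A - 46q_A.
The leader's first-order condition 152 - (1/2)q_A = 0 yields q_A = 304.
Then q_D = (270 - (1/2)·304) = 118.

304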